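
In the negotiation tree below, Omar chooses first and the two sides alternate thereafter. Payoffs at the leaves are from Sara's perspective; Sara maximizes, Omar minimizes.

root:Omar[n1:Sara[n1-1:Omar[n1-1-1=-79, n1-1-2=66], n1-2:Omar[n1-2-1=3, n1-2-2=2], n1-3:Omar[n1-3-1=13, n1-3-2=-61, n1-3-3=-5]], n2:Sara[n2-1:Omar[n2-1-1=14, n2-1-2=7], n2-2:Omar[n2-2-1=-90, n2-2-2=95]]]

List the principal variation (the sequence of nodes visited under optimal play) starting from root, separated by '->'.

root -> n1 -> n1-2 -> n1-2-2

n1-1 (Omar): min(-79, 66) = -79
n1-2 (Omar): min(3, 2) = 2
n1-3 (Omar): min(13, -61, -5) = -61
n1 (Sara): max(-79, 2, -61) = 2
n2-1 (Omar): min(14, 7) = 7
n2-2 (Omar): min(-90, 95) = -90
n2 (Sara): max(7, -90) = 7
root (Omar): min(2, 7) = 2
At root, Omar picks n1 (lowest: 2).
At n1, Sara picks n1-2 (highest: 2).
At n1-2, Omar picks n1-2-2 (lowest: 2).
Terminal value 2.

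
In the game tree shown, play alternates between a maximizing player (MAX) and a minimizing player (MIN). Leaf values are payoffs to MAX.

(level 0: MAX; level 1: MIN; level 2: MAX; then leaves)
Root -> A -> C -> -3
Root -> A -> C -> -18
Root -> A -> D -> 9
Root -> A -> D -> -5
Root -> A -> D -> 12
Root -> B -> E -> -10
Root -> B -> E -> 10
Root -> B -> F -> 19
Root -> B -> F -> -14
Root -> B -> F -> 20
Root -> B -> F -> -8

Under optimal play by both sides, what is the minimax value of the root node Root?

10

C (MAX): max(-3, -18) = -3
D (MAX): max(9, -5, 12) = 12
A (MIN): min(-3, 12) = -3
E (MAX): max(-10, 10) = 10
F (MAX): max(19, -14, 20, -8) = 20
B (MIN): min(10, 20) = 10
Root (MAX): max(-3, 10) = 10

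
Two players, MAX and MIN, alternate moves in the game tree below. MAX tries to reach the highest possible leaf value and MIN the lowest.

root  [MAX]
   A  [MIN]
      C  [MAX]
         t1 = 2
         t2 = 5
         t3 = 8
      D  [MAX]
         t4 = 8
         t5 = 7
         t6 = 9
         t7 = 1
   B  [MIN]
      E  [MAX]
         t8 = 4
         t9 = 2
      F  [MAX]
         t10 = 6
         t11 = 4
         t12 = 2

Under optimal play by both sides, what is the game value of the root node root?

8

C (MAX): max(2, 5, 8) = 8
D (MAX): max(8, 7, 9, 1) = 9
A (MIN): min(8, 9) = 8
E (MAX): max(4, 2) = 4
F (MAX): max(6, 4, 2) = 6
B (MIN): min(4, 6) = 4
root (MAX): max(8, 4) = 8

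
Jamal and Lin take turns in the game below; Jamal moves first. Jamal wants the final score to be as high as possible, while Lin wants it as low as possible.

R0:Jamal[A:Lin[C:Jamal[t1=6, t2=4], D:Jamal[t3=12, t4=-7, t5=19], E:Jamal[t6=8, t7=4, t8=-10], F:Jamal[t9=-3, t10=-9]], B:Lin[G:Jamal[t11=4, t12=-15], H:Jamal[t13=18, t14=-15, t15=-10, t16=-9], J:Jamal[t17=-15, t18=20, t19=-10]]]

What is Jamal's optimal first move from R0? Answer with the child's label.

B

C (Jamal): max(6, 4) = 6
D (Jamal): max(12, -7, 19) = 19
E (Jamal): max(8, 4, -10) = 8
F (Jamal): max(-3, -9) = -3
A (Lin): min(6, 19, 8, -3) = -3
G (Jamal): max(4, -15) = 4
H (Jamal): max(18, -15, -10, -9) = 18
J (Jamal): max(-15, 20, -10) = 20
B (Lin): min(4, 18, 20) = 4
R0 (Jamal): max(-3, 4) = 4
Jamal at R0 wants the highest of {A=-3, B=4}, so chooses B.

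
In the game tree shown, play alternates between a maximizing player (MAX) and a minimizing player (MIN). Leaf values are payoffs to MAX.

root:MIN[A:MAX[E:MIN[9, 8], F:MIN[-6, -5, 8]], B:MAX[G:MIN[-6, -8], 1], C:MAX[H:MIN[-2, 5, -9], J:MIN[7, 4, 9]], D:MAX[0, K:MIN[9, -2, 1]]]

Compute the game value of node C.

H (MIN): min(-2, 5, -9) = -9
J (MIN): min(7, 4, 9) = 4
C (MAX): max(-9, 4) = 4

4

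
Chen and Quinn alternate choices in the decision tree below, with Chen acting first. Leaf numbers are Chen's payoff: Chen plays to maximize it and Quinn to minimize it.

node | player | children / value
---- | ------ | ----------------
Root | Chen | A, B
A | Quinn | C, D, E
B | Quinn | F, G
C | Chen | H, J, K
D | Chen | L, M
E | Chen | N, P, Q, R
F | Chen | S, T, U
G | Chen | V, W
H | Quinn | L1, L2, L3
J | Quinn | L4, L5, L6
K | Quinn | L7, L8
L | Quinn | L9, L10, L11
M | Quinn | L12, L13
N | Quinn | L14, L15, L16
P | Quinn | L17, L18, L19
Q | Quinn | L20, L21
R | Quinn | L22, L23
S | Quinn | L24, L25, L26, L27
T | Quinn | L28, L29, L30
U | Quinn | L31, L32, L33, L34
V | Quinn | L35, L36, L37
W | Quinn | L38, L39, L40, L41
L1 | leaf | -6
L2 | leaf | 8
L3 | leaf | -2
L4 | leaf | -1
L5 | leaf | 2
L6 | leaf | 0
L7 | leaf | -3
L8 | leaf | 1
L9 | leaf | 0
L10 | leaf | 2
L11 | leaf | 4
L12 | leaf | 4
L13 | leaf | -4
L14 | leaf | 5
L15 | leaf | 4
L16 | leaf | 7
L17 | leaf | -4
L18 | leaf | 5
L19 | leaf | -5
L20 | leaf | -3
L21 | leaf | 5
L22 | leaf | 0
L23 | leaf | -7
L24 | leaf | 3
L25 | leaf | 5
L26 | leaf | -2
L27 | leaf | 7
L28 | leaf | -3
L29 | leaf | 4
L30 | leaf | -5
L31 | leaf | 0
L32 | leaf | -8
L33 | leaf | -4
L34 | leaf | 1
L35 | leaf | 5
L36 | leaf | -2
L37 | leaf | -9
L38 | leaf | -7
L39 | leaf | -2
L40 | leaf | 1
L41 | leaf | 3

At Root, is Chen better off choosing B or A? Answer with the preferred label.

S (Quinn): min(3, 5, -2, 7) = -2
T (Quinn): min(-3, 4, -5) = -5
U (Quinn): min(0, -8, -4, 1) = -8
F (Chen): max(-2, -5, -8) = -2
V (Quinn): min(5, -2, -9) = -9
W (Quinn): min(-7, -2, 1, 3) = -7
G (Chen): max(-9, -7) = -7
B (Quinn): min(-2, -7) = -7
H (Quinn): min(-6, 8, -2) = -6
J (Quinn): min(-1, 2, 0) = -1
K (Quinn): min(-3, 1) = -3
C (Chen): max(-6, -1, -3) = -1
L (Quinn): min(0, 2, 4) = 0
M (Quinn): min(4, -4) = -4
D (Chen): max(0, -4) = 0
N (Quinn): min(5, 4, 7) = 4
P (Quinn): min(-4, 5, -5) = -5
Q (Quinn): min(-3, 5) = -3
R (Quinn): min(0, -7) = -7
E (Chen): max(4, -5, -3, -7) = 4
A (Quinn): min(-1, 0, 4) = -1
Chen prefers the higher value; B=-7, A=-1. A is better since -1 > -7.

A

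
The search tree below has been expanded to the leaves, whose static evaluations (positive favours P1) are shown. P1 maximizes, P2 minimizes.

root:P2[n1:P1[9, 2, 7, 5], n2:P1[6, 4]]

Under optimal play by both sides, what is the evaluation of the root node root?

6

n1 (P1): max(9, 2, 7, 5) = 9
n2 (P1): max(6, 4) = 6
root (P2): min(9, 6) = 6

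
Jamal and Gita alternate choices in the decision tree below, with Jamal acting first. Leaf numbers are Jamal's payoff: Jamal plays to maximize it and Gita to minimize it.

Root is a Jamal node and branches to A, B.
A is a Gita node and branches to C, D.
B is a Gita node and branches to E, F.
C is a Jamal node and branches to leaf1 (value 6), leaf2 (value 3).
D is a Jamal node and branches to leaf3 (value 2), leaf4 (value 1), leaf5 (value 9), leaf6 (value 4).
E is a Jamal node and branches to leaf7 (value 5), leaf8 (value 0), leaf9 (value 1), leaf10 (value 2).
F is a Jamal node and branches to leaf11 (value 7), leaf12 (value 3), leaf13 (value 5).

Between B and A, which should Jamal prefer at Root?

A

E (Jamal): max(5, 0, 1, 2) = 5
F (Jamal): max(7, 3, 5) = 7
B (Gita): min(5, 7) = 5
C (Jamal): max(6, 3) = 6
D (Jamal): max(2, 1, 9, 4) = 9
A (Gita): min(6, 9) = 6
Jamal prefers the higher value; B=5, A=6. A is better since 6 > 5.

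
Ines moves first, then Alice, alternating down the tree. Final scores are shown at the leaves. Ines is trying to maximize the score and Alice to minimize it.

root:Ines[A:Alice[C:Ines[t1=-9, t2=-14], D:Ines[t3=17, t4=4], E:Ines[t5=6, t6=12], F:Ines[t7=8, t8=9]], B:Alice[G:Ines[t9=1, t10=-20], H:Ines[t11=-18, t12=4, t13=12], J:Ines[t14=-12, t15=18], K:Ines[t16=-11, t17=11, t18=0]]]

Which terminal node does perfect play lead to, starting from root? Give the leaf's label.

t9

C (Ines): max(-9, -14) = -9
D (Ines): max(17, 4) = 17
E (Ines): max(6, 12) = 12
F (Ines): max(8, 9) = 9
A (Alice): min(-9, 17, 12, 9) = -9
G (Ines): max(1, -20) = 1
H (Ines): max(-18, 4, 12) = 12
J (Ines): max(-12, 18) = 18
K (Ines): max(-11, 11, 0) = 11
B (Alice): min(1, 12, 18, 11) = 1
root (Ines): max(-9, 1) = 1
At root, Ines picks B (highest: 1).
At B, Alice picks G (lowest: 1).
At G, Ines picks t9 (highest: 1).
Terminal value 1.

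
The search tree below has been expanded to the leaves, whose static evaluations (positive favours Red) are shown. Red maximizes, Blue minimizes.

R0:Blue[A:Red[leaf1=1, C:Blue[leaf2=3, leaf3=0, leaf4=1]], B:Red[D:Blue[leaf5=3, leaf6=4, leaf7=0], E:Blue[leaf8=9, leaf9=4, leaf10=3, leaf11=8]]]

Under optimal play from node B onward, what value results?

3

D (Blue): min(3, 4, 0) = 0
E (Blue): min(9, 4, 3, 8) = 3
B (Red): max(0, 3) = 3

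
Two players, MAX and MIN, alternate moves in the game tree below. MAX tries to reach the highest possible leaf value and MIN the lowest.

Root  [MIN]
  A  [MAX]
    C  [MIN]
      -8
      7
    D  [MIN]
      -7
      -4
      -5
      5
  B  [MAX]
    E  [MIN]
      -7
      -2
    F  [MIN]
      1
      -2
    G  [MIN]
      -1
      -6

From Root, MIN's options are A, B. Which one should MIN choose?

C (MIN): min(-8, 7) = -8
D (MIN): min(-7, -4, -5, 5) = -7
A (MAX): max(-8, -7) = -7
E (MIN): min(-7, -2) = -7
F (MIN): min(1, -2) = -2
G (MIN): min(-1, -6) = -6
B (MAX): max(-7, -2, -6) = -2
Root (MIN): min(-7, -2) = -7
MIN at Root wants the lowest of {A=-7, B=-2}, so chooses A.

A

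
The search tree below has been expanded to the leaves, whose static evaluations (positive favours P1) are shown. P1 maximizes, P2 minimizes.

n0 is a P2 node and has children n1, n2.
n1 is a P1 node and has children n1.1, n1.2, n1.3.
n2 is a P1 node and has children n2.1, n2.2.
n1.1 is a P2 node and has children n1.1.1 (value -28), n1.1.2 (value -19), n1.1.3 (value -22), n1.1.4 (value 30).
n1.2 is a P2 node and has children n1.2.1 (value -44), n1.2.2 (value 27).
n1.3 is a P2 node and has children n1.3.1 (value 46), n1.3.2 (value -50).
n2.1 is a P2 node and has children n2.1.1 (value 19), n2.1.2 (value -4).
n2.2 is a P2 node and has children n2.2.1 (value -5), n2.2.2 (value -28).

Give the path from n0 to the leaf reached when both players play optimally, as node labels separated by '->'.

n0 -> n1 -> n1.1 -> n1.1.1

n1.1 (P2): min(-28, -19, -22, 30) = -28
n1.2 (P2): min(-44, 27) = -44
n1.3 (P2): min(46, -50) = -50
n1 (P1): max(-28, -44, -50) = -28
n2.1 (P2): min(19, -4) = -4
n2.2 (P2): min(-5, -28) = -28
n2 (P1): max(-4, -28) = -4
n0 (P2): min(-28, -4) = -28
At n0, P2 picks n1 (lowest: -28).
At n1, P1 picks n1.1 (highest: -28).
At n1.1, P2 picks n1.1.1 (lowest: -28).
Terminal value -28.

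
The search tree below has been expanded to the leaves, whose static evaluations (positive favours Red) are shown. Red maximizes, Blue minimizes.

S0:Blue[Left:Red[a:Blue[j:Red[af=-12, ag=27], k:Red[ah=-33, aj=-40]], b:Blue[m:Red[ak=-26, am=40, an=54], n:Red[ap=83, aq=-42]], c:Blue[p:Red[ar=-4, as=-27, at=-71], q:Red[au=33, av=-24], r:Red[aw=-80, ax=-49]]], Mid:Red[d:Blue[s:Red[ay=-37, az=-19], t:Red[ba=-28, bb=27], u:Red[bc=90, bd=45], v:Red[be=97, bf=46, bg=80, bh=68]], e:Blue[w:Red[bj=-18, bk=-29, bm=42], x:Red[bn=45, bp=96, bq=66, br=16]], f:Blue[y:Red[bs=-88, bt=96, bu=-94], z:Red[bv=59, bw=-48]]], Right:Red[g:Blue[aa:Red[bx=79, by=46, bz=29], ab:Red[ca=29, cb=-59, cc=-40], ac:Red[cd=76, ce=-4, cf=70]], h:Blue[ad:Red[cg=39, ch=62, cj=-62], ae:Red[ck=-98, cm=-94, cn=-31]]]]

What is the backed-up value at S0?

29

j (Red): max(-12, 27) = 27
k (Red): max(-33, -40) = -33
a (Blue): min(27, -33) = -33
m (Red): max(-26, 40, 54) = 54
n (Red): max(83, -42) = 83
b (Blue): min(54, 83) = 54
p (Red): max(-4, -27, -71) = -4
q (Red): max(33, -24) = 33
r (Red): max(-80, -49) = -49
c (Blue): min(-4, 33, -49) = -49
Left (Red): max(-33, 54, -49) = 54
s (Red): max(-37, -19) = -19
t (Red): max(-28, 27) = 27
u (Red): max(90, 45) = 90
v (Red): max(97, 46, 80, 68) = 97
d (Blue): min(-19, 27, 90, 97) = -19
w (Red): max(-18, -29, 42) = 42
x (Red): max(45, 96, 66, 16) = 96
e (Blue): min(42, 96) = 42
y (Red): max(-88, 96, -94) = 96
z (Red): max(59, -48) = 59
f (Blue): min(96, 59) = 59
Mid (Red): max(-19, 42, 59) = 59
aa (Red): max(79, 46, 29) = 79
ab (Red): max(29, -59, -40) = 29
ac (Red): max(76, -4, 70) = 76
g (Blue): min(79, 29, 76) = 29
ad (Red): max(39, 62, -62) = 62
ae (Red): max(-98, -94, -31) = -31
h (Blue): min(62, -31) = -31
Right (Red): max(29, -31) = 29
S0 (Blue): min(54, 59, 29) = 29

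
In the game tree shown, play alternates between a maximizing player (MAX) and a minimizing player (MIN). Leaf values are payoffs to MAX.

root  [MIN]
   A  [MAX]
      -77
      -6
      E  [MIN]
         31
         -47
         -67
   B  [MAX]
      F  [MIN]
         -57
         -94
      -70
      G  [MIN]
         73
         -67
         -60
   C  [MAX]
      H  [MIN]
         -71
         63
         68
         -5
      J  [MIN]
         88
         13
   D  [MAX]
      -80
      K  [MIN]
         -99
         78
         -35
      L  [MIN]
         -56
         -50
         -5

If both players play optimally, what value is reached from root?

E (MIN): min(31, -47, -67) = -67
A (MAX): max(-77, -6, -67) = -6
F (MIN): min(-57, -94) = -94
G (MIN): min(73, -67, -60) = -67
B (MAX): max(-94, -70, -67) = -67
H (MIN): min(-71, 63, 68, -5) = -71
J (MIN): min(88, 13) = 13
C (MAX): max(-71, 13) = 13
K (MIN): min(-99, 78, -35) = -99
L (MIN): min(-56, -50, -5) = -56
D (MAX): max(-80, -99, -56) = -56
root (MIN): min(-6, -67, 13, -56) = -67

-67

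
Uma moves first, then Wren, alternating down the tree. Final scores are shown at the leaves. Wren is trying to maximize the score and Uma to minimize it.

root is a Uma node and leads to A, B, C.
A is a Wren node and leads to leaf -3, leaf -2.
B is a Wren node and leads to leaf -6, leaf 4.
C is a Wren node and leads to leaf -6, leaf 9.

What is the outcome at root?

A (Wren): max(-3, -2) = -2
B (Wren): max(-6, 4) = 4
C (Wren): max(-6, 9) = 9
root (Uma): min(-2, 4, 9) = -2

-2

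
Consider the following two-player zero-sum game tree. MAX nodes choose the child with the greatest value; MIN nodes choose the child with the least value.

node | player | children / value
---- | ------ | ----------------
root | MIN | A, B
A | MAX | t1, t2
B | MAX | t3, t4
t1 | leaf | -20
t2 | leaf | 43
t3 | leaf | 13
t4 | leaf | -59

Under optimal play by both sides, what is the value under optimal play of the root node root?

A (MAX): max(-20, 43) = 43
B (MAX): max(13, -59) = 13
root (MIN): min(43, 13) = 13

13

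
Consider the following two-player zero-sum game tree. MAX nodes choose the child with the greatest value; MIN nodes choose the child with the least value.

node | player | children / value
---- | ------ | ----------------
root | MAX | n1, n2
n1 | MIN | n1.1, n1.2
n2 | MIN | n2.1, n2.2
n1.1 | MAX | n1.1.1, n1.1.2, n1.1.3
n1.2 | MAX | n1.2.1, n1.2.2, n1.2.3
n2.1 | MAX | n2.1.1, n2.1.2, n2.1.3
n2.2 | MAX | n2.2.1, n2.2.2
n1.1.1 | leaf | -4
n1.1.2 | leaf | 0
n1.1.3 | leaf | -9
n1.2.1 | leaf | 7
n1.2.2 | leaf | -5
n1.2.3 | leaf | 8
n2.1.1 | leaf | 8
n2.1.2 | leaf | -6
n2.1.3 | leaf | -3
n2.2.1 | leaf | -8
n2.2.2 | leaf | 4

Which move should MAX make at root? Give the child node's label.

n2

n1.1 (MAX): max(-4, 0, -9) = 0
n1.2 (MAX): max(7, -5, 8) = 8
n1 (MIN): min(0, 8) = 0
n2.1 (MAX): max(8, -6, -3) = 8
n2.2 (MAX): max(-8, 4) = 4
n2 (MIN): min(8, 4) = 4
root (MAX): max(0, 4) = 4
MAX at root wants the highest of {n1=0, n2=4}, so chooses n2.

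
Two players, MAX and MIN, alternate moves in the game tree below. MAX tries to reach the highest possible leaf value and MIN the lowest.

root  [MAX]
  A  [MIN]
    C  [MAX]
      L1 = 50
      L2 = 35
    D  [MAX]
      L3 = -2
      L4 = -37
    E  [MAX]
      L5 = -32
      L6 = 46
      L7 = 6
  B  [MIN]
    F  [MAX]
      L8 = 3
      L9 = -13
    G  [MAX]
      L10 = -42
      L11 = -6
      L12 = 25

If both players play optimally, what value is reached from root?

3

C (MAX): max(50, 35) = 50
D (MAX): max(-2, -37) = -2
E (MAX): max(-32, 46, 6) = 46
A (MIN): min(50, -2, 46) = -2
F (MAX): max(3, -13) = 3
G (MAX): max(-42, -6, 25) = 25
B (MIN): min(3, 25) = 3
root (MAX): max(-2, 3) = 3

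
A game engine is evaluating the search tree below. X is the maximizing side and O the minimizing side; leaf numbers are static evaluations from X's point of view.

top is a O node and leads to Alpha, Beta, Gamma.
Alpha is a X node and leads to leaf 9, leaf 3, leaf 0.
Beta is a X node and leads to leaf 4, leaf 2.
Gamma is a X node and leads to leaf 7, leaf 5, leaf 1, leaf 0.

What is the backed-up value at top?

4

Alpha (X): max(9, 3, 0) = 9
Beta (X): max(4, 2) = 4
Gamma (X): max(7, 5, 1, 0) = 7
top (O): min(9, 4, 7) = 4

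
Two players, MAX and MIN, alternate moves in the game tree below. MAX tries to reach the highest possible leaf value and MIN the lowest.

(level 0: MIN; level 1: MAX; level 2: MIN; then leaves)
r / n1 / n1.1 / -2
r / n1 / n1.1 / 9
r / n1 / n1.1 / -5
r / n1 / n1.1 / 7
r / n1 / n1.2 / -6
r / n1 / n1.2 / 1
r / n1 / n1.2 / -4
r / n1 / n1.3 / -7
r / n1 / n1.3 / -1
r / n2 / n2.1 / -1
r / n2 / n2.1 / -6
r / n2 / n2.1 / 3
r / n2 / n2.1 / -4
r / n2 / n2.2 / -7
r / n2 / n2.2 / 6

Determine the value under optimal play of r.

n1.1 (MIN): min(-2, 9, -5, 7) = -5
n1.2 (MIN): min(-6, 1, -4) = -6
n1.3 (MIN): min(-7, -1) = -7
n1 (MAX): max(-5, -6, -7) = -5
n2.1 (MIN): min(-1, -6, 3, -4) = -6
n2.2 (MIN): min(-7, 6) = -7
n2 (MAX): max(-6, -7) = -6
r (MIN): min(-5, -6) = -6

-6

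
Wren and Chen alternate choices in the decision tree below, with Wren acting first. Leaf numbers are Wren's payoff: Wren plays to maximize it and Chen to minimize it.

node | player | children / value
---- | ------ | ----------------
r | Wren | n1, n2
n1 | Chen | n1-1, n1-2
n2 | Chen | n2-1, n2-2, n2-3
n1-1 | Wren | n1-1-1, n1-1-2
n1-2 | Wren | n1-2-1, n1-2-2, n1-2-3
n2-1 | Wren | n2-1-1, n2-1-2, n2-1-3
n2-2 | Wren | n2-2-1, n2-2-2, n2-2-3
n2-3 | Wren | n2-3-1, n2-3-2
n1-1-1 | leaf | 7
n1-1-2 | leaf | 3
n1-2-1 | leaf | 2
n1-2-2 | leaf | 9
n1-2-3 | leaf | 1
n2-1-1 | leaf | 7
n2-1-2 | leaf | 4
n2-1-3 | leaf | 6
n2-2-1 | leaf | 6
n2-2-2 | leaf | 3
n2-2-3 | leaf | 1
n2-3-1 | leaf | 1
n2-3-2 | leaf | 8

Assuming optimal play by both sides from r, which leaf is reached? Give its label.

n1-1-1

n1-1 (Wren): max(7, 3) = 7
n1-2 (Wren): max(2, 9, 1) = 9
n1 (Chen): min(7, 9) = 7
n2-1 (Wren): max(7, 4, 6) = 7
n2-2 (Wren): max(6, 3, 1) = 6
n2-3 (Wren): max(1, 8) = 8
n2 (Chen): min(7, 6, 8) = 6
r (Wren): max(7, 6) = 7
At r, Wren picks n1 (highest: 7).
At n1, Chen picks n1-1 (lowest: 7).
At n1-1, Wren picks n1-1-1 (highest: 7).
Terminal value 7.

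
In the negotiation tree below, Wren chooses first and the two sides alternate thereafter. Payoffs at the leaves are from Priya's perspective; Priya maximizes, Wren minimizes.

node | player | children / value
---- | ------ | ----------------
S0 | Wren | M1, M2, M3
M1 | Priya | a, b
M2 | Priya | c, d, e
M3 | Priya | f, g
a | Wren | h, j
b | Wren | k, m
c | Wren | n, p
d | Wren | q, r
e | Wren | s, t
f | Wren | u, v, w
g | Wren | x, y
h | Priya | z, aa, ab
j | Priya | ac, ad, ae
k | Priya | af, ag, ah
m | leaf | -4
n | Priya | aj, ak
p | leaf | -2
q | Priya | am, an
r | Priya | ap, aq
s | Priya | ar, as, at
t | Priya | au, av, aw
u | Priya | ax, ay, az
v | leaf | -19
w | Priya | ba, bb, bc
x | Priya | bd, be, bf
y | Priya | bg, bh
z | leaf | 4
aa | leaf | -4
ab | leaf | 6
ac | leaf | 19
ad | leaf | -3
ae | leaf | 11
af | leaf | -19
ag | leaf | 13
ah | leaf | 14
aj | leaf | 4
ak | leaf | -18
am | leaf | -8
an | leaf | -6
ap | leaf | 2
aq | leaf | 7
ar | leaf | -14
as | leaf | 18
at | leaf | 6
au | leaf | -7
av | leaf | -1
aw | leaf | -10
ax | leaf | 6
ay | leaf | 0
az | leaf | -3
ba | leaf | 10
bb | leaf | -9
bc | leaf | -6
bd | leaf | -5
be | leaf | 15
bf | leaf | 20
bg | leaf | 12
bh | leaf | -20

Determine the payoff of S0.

h (Priya): max(4, -4, 6) = 6
j (Priya): max(19, -3, 11) = 19
a (Wren): min(6, 19) = 6
k (Priya): max(-19, 13, 14) = 14
b (Wren): min(14, -4) = -4
M1 (Priya): max(6, -4) = 6
n (Priya): max(4, -18) = 4
c (Wren): min(4, -2) = -2
q (Priya): max(-8, -6) = -6
r (Priya): max(2, 7) = 7
d (Wren): min(-6, 7) = -6
s (Priya): max(-14, 18, 6) = 18
t (Priya): max(-7, -1, -10) = -1
e (Wren): min(18, -1) = -1
M2 (Priya): max(-2, -6, -1) = -1
u (Priya): max(6, 0, -3) = 6
w (Priya): max(10, -9, -6) = 10
f (Wren): min(6, -19, 10) = -19
x (Priya): max(-5, 15, 20) = 20
y (Priya): max(12, -20) = 12
g (Wren): min(20, 12) = 12
M3 (Priya): max(-19, 12) = 12
S0 (Wren): min(6, -1, 12) = -1

-1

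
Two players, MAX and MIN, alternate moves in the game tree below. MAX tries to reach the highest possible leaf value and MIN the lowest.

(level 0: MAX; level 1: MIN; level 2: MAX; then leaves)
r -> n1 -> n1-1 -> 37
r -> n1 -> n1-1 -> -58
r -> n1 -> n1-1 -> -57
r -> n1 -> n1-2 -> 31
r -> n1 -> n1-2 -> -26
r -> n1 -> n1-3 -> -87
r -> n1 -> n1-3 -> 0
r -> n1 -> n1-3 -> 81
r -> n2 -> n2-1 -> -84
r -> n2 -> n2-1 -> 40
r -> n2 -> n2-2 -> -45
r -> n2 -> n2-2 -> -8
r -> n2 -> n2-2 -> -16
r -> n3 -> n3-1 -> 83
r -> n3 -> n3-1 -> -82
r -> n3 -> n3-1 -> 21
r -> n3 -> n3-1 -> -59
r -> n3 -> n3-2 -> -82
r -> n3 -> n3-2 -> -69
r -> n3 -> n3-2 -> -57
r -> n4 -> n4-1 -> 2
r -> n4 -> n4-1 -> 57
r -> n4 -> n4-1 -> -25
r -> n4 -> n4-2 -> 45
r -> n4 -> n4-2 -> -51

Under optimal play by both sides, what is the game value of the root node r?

n1-1 (MAX): max(37, -58, -57) = 37
n1-2 (MAX): max(31, -26) = 31
n1-3 (MAX): max(-87, 0, 81) = 81
n1 (MIN): min(37, 31, 81) = 31
n2-1 (MAX): max(-84, 40) = 40
n2-2 (MAX): max(-45, -8, -16) = -8
n2 (MIN): min(40, -8) = -8
n3-1 (MAX): max(83, -82, 21, -59) = 83
n3-2 (MAX): max(-82, -69, -57) = -57
n3 (MIN): min(83, -57) = -57
n4-1 (MAX): max(2, 57, -25) = 57
n4-2 (MAX): max(45, -51) = 45
n4 (MIN): min(57, 45) = 45
r (MAX): max(31, -8, -57, 45) = 45

45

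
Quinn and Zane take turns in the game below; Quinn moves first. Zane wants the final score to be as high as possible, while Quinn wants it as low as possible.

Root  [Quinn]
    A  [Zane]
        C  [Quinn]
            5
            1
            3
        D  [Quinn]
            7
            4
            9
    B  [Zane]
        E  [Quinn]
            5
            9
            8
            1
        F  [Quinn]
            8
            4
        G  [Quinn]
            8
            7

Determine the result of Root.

C (Quinn): min(5, 1, 3) = 1
D (Quinn): min(7, 4, 9) = 4
A (Zane): max(1, 4) = 4
E (Quinn): min(5, 9, 8, 1) = 1
F (Quinn): min(8, 4) = 4
G (Quinn): min(8, 7) = 7
B (Zane): max(1, 4, 7) = 7
Root (Quinn): min(4, 7) = 4

4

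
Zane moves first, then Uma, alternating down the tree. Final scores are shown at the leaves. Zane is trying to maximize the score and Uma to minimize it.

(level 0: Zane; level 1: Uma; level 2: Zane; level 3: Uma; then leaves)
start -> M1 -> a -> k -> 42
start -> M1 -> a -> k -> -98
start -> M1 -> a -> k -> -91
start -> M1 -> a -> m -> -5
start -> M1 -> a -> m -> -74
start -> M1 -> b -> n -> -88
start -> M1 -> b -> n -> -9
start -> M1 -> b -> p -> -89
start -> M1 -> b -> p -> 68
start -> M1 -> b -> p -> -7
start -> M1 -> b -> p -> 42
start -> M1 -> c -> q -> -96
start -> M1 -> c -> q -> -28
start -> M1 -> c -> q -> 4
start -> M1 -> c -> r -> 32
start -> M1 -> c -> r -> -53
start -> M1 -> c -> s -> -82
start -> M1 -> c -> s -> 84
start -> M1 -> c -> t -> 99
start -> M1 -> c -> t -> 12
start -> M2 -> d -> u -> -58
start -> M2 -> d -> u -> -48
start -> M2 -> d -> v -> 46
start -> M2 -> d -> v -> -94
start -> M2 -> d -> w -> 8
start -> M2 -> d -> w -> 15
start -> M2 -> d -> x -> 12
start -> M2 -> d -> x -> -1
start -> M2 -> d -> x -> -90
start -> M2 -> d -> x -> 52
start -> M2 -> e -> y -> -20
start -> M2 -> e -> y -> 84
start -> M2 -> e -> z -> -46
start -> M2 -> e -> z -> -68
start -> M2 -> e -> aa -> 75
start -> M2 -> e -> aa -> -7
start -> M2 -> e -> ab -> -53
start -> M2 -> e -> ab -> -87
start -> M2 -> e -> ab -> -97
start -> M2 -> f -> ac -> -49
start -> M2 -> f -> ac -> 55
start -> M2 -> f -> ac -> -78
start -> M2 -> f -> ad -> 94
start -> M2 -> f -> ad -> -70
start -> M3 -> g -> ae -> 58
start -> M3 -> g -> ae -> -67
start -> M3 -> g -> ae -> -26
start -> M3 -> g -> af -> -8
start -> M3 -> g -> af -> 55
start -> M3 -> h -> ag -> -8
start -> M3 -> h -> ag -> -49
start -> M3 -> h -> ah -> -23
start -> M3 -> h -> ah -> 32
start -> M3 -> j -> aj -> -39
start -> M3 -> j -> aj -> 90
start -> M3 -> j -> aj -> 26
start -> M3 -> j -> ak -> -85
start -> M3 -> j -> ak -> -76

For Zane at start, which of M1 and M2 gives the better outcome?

k (Uma): min(42, -98, -91) = -98
m (Uma): min(-5, -74) = -74
a (Zane): max(-98, -74) = -74
n (Uma): min(-88, -9) = -88
p (Uma): min(-89, 68, -7, 42) = -89
b (Zane): max(-88, -89) = -88
q (Uma): min(-96, -28, 4) = -96
r (Uma): min(32, -53) = -53
s (Uma): min(-82, 84) = -82
t (Uma): min(99, 12) = 12
c (Zane): max(-96, -53, -82, 12) = 12
M1 (Uma): min(-74, -88, 12) = -88
u (Uma): min(-58, -48) = -58
v (Uma): min(46, -94) = -94
w (Uma): min(8, 15) = 8
x (Uma): min(12, -1, -90, 52) = -90
d (Zane): max(-58, -94, 8, -90) = 8
y (Uma): min(-20, 84) = -20
z (Uma): min(-46, -68) = -68
aa (Uma): min(75, -7) = -7
ab (Uma): min(-53, -87, -97) = -97
e (Zane): max(-20, -68, -7, -97) = -7
ac (Uma): min(-49, 55, -78) = -78
ad (Uma): min(94, -70) = -70
f (Zane): max(-78, -70) = -70
M2 (Uma): min(8, -7, -70) = -70
Zane prefers the higher value; M1=-88, M2=-70. M2 is better since -70 > -88.

M2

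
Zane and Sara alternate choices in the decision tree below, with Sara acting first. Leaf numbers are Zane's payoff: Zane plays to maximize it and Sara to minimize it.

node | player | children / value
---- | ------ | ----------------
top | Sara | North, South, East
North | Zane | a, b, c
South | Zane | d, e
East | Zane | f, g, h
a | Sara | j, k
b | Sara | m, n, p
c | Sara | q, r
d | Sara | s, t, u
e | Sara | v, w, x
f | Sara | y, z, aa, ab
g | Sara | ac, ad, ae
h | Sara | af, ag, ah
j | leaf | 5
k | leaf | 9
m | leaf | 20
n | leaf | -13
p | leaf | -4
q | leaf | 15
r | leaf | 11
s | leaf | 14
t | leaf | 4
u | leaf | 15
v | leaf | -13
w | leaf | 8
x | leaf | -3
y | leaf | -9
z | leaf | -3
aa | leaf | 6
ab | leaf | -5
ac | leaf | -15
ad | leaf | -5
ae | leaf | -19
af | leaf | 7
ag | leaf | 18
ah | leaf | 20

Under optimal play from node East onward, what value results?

7

f (Sara): min(-9, -3, 6, -5) = -9
g (Sara): min(-15, -5, -19) = -19
h (Sara): min(7, 18, 20) = 7
East (Zane): max(-9, -19, 7) = 7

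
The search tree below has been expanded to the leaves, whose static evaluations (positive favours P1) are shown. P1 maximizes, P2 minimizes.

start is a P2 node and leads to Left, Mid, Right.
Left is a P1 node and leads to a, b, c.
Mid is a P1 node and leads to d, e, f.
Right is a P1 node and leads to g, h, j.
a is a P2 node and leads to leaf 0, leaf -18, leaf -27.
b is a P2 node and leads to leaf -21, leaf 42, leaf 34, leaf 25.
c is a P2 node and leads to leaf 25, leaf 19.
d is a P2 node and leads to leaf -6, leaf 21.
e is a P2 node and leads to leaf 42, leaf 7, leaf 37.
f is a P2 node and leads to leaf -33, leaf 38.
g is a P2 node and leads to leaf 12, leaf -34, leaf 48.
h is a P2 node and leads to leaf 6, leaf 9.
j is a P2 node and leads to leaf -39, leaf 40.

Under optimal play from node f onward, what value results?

f (P2): min(-33, 38) = -33

-33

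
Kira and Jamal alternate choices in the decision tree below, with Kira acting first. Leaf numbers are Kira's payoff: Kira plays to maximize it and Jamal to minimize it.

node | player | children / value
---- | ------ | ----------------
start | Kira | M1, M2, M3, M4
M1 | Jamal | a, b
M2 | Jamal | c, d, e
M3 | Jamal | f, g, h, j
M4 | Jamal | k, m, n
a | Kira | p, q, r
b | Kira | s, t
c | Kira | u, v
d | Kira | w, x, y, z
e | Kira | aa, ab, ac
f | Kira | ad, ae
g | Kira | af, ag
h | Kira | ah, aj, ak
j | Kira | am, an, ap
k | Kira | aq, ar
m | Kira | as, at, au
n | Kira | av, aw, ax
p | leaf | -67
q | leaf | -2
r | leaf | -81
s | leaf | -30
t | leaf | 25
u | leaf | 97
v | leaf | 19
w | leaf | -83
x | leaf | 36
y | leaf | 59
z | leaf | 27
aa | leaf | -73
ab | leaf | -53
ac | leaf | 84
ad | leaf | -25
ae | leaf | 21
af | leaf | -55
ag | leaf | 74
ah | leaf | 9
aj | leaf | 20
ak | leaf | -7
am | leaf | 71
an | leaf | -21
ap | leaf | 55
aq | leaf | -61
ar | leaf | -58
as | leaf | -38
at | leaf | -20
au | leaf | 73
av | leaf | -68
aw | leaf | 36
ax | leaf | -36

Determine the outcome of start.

59

a (Kira): max(-67, -2, -81) = -2
b (Kira): max(-30, 25) = 25
M1 (Jamal): min(-2, 25) = -2
c (Kira): max(97, 19) = 97
d (Kira): max(-83, 36, 59, 27) = 59
e (Kira): max(-73, -53, 84) = 84
M2 (Jamal): min(97, 59, 84) = 59
f (Kira): max(-25, 21) = 21
g (Kira): max(-55, 74) = 74
h (Kira): max(9, 20, -7) = 20
j (Kira): max(71, -21, 55) = 71
M3 (Jamal): min(21, 74, 20, 71) = 20
k (Kira): max(-61, -58) = -58
m (Kira): max(-38, -20, 73) = 73
n (Kira): max(-68, 36, -36) = 36
M4 (Jamal): min(-58, 73, 36) = -58
start (Kira): max(-2, 59, 20, -58) = 59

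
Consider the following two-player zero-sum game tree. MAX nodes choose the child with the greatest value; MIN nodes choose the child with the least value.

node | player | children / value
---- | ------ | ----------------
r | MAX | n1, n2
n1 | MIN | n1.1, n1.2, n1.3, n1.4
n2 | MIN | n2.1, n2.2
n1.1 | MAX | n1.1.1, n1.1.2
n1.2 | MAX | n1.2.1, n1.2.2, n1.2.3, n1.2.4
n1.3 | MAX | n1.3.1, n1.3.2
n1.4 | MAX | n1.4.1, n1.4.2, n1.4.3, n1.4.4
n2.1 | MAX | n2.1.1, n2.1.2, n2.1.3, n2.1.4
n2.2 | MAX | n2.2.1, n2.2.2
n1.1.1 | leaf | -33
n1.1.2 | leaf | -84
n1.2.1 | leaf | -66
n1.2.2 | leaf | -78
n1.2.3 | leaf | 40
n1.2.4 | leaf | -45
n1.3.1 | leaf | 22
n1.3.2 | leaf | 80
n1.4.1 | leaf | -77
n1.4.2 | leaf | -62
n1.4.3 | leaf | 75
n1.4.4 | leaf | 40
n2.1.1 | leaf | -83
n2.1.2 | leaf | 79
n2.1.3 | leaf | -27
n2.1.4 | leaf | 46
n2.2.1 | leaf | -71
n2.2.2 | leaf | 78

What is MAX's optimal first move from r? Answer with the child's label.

n1.1 (MAX): max(-33, -84) = -33
n1.2 (MAX): max(-66, -78, 40, -45) = 40
n1.3 (MAX): max(22, 80) = 80
n1.4 (MAX): max(-77, -62, 75, 40) = 75
n1 (MIN): min(-33, 40, 80, 75) = -33
n2.1 (MAX): max(-83, 79, -27, 46) = 79
n2.2 (MAX): max(-71, 78) = 78
n2 (MIN): min(79, 78) = 78
r (MAX): max(-33, 78) = 78
MAX at r wants the highest of {n1=-33, n2=78}, so chooses n2.

n2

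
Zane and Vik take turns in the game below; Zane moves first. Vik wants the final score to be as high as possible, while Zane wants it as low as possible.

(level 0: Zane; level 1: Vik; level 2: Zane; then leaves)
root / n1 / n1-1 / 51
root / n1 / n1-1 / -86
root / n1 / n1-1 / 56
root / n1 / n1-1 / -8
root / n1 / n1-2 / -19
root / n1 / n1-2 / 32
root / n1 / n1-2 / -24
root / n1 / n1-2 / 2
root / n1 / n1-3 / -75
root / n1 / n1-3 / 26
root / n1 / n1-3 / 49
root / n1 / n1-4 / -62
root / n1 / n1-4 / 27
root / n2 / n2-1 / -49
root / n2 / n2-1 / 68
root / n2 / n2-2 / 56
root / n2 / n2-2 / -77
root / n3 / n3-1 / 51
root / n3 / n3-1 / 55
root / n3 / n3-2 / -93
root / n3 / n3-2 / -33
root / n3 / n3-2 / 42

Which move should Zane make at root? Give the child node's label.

n1-1 (Zane): min(51, -86, 56, -8) = -86
n1-2 (Zane): min(-19, 32, -24, 2) = -24
n1-3 (Zane): min(-75, 26, 49) = -75
n1-4 (Zane): min(-62, 27) = -62
n1 (Vik): max(-86, -24, -75, -62) = -24
n2-1 (Zane): min(-49, 68) = -49
n2-2 (Zane): min(56, -77) = -77
n2 (Vik): max(-49, -77) = -49
n3-1 (Zane): min(51, 55) = 51
n3-2 (Zane): min(-93, -33, 42) = -93
n3 (Vik): max(51, -93) = 51
root (Zane): min(-24, -49, 51) = -49
Zane at root wants the lowest of {n1=-24, n2=-49, n3=51}, so chooses n2.

n2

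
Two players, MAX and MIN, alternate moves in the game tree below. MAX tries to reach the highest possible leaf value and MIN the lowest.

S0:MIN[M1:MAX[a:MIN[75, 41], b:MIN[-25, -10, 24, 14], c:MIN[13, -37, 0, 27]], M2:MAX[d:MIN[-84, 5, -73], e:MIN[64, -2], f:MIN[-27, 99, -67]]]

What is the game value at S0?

a (MIN): min(75, 41) = 41
b (MIN): min(-25, -10, 24, 14) = -25
c (MIN): min(13, -37, 0, 27) = -37
M1 (MAX): max(41, -25, -37) = 41
d (MIN): min(-84, 5, -73) = -84
e (MIN): min(64, -2) = -2
f (MIN): min(-27, 99, -67) = -67
M2 (MAX): max(-84, -2, -67) = -2
S0 (MIN): min(41, -2) = -2

-2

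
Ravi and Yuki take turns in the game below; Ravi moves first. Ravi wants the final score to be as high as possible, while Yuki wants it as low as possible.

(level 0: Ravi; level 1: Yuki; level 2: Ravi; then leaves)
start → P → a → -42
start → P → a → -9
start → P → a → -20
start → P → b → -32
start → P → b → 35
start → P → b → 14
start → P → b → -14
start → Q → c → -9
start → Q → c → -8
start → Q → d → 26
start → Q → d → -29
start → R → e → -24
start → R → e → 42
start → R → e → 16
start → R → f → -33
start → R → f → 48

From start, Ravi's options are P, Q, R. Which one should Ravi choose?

R

a (Ravi): max(-42, -9, -20) = -9
b (Ravi): max(-32, 35, 14, -14) = 35
P (Yuki): min(-9, 35) = -9
c (Ravi): max(-9, -8) = -8
d (Ravi): max(26, -29) = 26
Q (Yuki): min(-8, 26) = -8
e (Ravi): max(-24, 42, 16) = 42
f (Ravi): max(-33, 48) = 48
R (Yuki): min(42, 48) = 42
start (Ravi): max(-9, -8, 42) = 42
Ravi at start wants the highest of {P=-9, Q=-8, R=42}, so chooses R.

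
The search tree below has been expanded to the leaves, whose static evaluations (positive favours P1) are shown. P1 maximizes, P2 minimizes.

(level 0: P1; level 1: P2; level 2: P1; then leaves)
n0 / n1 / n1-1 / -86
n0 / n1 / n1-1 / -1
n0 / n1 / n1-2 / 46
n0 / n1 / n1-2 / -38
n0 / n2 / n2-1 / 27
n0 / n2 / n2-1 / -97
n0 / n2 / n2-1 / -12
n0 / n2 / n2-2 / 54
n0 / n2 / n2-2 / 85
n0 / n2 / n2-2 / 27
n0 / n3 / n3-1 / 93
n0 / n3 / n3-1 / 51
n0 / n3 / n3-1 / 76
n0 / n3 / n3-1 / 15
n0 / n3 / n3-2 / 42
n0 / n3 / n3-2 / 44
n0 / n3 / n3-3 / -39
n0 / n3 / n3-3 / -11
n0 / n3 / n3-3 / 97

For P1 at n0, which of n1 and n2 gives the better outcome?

n1-1 (P1): max(-86, -1) = -1
n1-2 (P1): max(46, -38) = 46
n1 (P2): min(-1, 46) = -1
n2-1 (P1): max(27, -97, -12) = 27
n2-2 (P1): max(54, 85, 27) = 85
n2 (P2): min(27, 85) = 27
P1 prefers the higher value; n1=-1, n2=27. n2 is better since 27 > -1.

n2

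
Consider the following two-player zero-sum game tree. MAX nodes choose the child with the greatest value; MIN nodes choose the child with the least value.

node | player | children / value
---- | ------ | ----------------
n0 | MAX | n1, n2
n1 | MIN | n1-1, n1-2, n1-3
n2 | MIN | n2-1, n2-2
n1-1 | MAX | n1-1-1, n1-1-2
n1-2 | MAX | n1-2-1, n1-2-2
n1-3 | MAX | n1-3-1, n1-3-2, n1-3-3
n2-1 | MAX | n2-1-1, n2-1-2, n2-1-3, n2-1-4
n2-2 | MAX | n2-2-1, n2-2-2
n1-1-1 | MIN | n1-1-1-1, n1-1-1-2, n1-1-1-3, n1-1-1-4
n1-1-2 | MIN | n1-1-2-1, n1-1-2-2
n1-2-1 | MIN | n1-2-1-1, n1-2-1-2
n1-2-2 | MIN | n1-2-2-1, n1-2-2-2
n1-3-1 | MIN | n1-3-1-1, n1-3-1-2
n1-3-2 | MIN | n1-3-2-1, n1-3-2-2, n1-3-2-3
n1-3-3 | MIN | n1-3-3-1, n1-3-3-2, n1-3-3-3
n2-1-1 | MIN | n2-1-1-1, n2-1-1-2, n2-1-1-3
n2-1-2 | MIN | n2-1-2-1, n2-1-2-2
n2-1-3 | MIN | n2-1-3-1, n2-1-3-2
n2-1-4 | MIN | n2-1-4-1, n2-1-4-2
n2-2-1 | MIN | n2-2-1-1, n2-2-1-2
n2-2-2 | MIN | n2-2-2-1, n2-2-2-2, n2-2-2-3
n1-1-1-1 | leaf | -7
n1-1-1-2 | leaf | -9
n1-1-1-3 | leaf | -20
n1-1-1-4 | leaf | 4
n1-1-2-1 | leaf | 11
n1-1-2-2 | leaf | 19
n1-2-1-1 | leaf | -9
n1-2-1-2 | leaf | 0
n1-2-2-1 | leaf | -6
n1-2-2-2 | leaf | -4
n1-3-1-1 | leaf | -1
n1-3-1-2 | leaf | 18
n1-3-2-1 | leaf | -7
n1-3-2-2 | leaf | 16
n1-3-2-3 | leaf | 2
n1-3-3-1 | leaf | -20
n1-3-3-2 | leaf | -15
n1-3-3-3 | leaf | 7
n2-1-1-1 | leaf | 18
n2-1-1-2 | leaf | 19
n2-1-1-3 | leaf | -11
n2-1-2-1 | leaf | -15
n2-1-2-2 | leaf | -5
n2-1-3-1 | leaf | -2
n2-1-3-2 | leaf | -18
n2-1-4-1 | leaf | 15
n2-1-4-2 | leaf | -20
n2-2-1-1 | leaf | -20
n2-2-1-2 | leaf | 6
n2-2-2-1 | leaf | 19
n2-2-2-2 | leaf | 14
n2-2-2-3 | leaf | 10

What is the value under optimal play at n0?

n1-1-1 (MIN): min(-7, -9, -20, 4) = -20
n1-1-2 (MIN): min(11, 19) = 11
n1-1 (MAX): max(-20, 11) = 11
n1-2-1 (MIN): min(-9, 0) = -9
n1-2-2 (MIN): min(-6, -4) = -6
n1-2 (MAX): max(-9, -6) = -6
n1-3-1 (MIN): min(-1, 18) = -1
n1-3-2 (MIN): min(-7, 16, 2) = -7
n1-3-3 (MIN): min(-20, -15, 7) = -20
n1-3 (MAX): max(-1, -7, -20) = -1
n1 (MIN): min(11, -6, -1) = -6
n2-1-1 (MIN): min(18, 19, -11) = -11
n2-1-2 (MIN): min(-15, -5) = -15
n2-1-3 (MIN): min(-2, -18) = -18
n2-1-4 (MIN): min(15, -20) = -20
n2-1 (MAX): max(-11, -15, -18, -20) = -11
n2-2-1 (MIN): min(-20, 6) = -20
n2-2-2 (MIN): min(19, 14, 10) = 10
n2-2 (MAX): max(-20, 10) = 10
n2 (MIN): min(-11, 10) = -11
n0 (MAX): max(-6, -11) = -6

-6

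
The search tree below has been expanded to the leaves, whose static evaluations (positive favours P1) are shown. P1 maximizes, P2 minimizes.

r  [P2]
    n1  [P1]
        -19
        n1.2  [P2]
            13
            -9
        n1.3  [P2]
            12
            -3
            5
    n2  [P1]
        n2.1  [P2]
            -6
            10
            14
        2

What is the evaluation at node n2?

2

n2.1 (P2): min(-6, 10, 14) = -6
n2 (P1): max(-6, 2) = 2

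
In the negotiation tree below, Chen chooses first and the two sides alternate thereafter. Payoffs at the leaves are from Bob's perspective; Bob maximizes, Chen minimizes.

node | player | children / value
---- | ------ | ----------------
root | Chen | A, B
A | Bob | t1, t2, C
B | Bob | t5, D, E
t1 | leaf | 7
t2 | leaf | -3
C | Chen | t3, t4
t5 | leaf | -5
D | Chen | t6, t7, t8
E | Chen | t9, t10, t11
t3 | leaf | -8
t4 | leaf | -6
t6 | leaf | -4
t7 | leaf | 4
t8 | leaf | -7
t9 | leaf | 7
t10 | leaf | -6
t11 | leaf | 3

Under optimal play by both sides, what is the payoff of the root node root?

C (Chen): min(-8, -6) = -8
A (Bob): max(7, -3, -8) = 7
D (Chen): min(-4, 4, -7) = -7
E (Chen): min(7, -6, 3) = -6
B (Bob): max(-5, -7, -6) = -5
root (Chen): min(7, -5) = -5

-5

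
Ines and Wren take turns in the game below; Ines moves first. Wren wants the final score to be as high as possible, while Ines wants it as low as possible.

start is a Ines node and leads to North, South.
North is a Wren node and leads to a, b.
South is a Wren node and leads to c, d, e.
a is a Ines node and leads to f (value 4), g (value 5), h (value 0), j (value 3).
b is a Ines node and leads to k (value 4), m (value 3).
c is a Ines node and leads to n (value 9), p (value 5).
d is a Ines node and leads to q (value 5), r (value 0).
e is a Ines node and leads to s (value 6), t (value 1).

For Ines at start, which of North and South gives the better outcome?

a (Ines): min(4, 5, 0, 3) = 0
b (Ines): min(4, 3) = 3
North (Wren): max(0, 3) = 3
c (Ines): min(9, 5) = 5
d (Ines): min(5, 0) = 0
e (Ines): min(6, 1) = 1
South (Wren): max(5, 0, 1) = 5
Ines prefers the lower value; North=3, South=5. North is better since 3 < 5.

North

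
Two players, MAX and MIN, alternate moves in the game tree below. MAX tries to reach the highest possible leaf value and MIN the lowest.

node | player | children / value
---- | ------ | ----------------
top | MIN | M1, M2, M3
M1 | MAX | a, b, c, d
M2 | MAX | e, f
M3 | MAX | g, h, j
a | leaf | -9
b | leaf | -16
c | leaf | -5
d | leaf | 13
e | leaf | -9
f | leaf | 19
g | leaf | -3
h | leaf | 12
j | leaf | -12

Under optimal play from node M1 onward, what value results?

13

M1 (MAX): max(-9, -16, -5, 13) = 13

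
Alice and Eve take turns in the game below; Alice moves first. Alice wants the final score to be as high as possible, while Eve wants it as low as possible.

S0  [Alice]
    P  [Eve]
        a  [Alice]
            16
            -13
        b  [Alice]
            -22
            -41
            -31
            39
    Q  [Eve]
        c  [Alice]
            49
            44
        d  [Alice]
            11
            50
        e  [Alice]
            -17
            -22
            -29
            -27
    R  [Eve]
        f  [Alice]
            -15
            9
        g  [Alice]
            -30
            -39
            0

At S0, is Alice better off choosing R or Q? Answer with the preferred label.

R

f (Alice): max(-15, 9) = 9
g (Alice): max(-30, -39, 0) = 0
R (Eve): min(9, 0) = 0
c (Alice): max(49, 44) = 49
d (Alice): max(11, 50) = 50
e (Alice): max(-17, -22, -29, -27) = -17
Q (Eve): min(49, 50, -17) = -17
Alice prefers the higher value; R=0, Q=-17. R is better since 0 > -17.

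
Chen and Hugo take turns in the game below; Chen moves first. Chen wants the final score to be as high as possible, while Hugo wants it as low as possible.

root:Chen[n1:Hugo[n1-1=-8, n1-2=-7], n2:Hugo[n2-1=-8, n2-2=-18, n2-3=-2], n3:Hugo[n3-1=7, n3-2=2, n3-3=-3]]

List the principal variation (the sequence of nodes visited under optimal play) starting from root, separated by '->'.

root -> n3 -> n3-3

n1 (Hugo): min(-8, -7) = -8
n2 (Hugo): min(-8, -18, -2) = -18
n3 (Hugo): min(7, 2, -3) = -3
root (Chen): max(-8, -18, -3) = -3
At root, Chen picks n3 (highest: -3).
At n3, Hugo picks n3-3 (lowest: -3).
Terminal value -3.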